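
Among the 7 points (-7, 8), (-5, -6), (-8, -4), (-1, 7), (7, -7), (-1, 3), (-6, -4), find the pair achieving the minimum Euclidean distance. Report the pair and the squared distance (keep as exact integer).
Pair = ((-8, -4), (-6, -4)); squared distance = 4

Compute all C(7, 2) = 21 pairwise squared distances (x_i − x_j)² + (y_i − y_j)². The minimum is 4, attained by the pair ((-8, -4), (-6, -4)).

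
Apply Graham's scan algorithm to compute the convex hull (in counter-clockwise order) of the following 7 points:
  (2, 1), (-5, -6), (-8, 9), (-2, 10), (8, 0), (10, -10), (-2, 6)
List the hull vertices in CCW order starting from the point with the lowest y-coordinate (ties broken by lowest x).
Hull (CCW) = [(10, -10), (8, 0), (-2, 10), (-8, 9), (-5, -6)]

Graham scan procedure:
  1. Find the pivot p₀ = point with lowest y (tie → lowest x): (10, -10).
  2. Sort the remaining points by polar angle around p₀.
  3. Walk through sorted points, maintaining a stack; pop the top while the last three entries make a non-left turn (cross product ≤ 0).
  4. Final stack is the convex hull in CCW order: (10, -10), (8, 0), (-2, 10), (-8, 9), (-5, -6).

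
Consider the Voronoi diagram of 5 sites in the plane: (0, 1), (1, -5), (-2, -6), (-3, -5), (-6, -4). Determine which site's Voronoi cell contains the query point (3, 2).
Nearest site = (0, 1)

The Voronoi cell of site s contains exactly those query points closer to s than to any other site. Compute squared distances from q = (3, 2) to each site:
  (0 − 3)² + (1 − 2)² = 10
  (1 − 3)² + (-5 − 2)² = 53
  (-3 − 3)² + (-5 − 2)² = 85
  (-2 − 3)² + (-6 − 2)² = 89
  (-6 − 3)² + (-4 − 2)² = 117
Minimum is attained by (0, 1), so q lies in its Voronoi cell.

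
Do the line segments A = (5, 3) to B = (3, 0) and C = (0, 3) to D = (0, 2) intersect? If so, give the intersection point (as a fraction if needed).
No (intersection of containing lines falls outside at least one segment)

Parametrize and solve: t = 5/2, s = 15/2. At least one of these is outside [0, 1], so the segments do not intersect.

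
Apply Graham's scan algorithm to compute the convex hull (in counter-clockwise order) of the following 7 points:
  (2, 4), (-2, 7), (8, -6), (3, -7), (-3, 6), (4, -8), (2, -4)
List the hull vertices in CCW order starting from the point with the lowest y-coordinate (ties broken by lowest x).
Hull (CCW) = [(4, -8), (8, -6), (2, 4), (-2, 7), (-3, 6), (3, -7)]

Graham scan procedure:
  1. Find the pivot p₀ = point with lowest y (tie → lowest x): (4, -8).
  2. Sort the remaining points by polar angle around p₀.
  3. Walk through sorted points, maintaining a stack; pop the top while the last three entries make a non-left turn (cross product ≤ 0).
  4. Final stack is the convex hull in CCW order: (4, -8), (8, -6), (2, 4), (-2, 7), (-3, 6), (3, -7).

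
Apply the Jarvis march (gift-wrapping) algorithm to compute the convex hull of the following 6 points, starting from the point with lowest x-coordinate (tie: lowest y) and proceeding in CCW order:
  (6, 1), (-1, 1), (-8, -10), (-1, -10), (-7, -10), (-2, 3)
Hull (CCW) = [(-8, -10), (-1, -10), (6, 1), (-2, 3)]

Jarvis march: at each step, from the current hull vertex p, select the next vertex q as the point such that every other point lies strictly to the left of (or on) the directed line p → q. (Equivalently: for every other point r, the cross product (q − p) × (r − p) ≥ 0.)
Starting point (lowest x, tie lowest y): (-8, -10). Wrap until returning to start. Resulting hull: (-8, -10), (-1, -10), (6, 1), (-2, 3).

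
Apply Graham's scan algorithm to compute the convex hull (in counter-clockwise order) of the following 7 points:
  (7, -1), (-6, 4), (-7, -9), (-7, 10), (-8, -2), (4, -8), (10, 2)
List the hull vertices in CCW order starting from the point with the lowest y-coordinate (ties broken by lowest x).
Hull (CCW) = [(-7, -9), (4, -8), (10, 2), (-7, 10), (-8, -2)]

Graham scan procedure:
  1. Find the pivot p₀ = point with lowest y (tie → lowest x): (-7, -9).
  2. Sort the remaining points by polar angle around p₀.
  3. Walk through sorted points, maintaining a stack; pop the top while the last three entries make a non-left turn (cross product ≤ 0).
  4. Final stack is the convex hull in CCW order: (-7, -9), (4, -8), (10, 2), (-7, 10), (-8, -2).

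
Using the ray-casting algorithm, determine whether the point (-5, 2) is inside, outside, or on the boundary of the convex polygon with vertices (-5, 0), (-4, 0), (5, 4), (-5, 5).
The point (-5, 2) lies on the polygon boundary

Boundary check: the query satisfies the collinearity and bounding-box conditions for some polygon edge, so it lies exactly on the boundary.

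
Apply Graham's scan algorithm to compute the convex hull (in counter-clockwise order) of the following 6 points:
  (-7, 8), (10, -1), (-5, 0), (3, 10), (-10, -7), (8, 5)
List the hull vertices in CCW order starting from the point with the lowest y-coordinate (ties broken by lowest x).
Hull (CCW) = [(-10, -7), (10, -1), (8, 5), (3, 10), (-7, 8)]

Graham scan procedure:
  1. Find the pivot p₀ = point with lowest y (tie → lowest x): (-10, -7).
  2. Sort the remaining points by polar angle around p₀.
  3. Walk through sorted points, maintaining a stack; pop the top while the last three entries make a non-left turn (cross product ≤ 0).
  4. Final stack is the convex hull in CCW order: (-10, -7), (10, -1), (8, 5), (3, 10), (-7, 8).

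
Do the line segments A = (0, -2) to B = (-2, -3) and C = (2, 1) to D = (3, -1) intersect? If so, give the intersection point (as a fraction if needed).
No (intersection of containing lines falls outside at least one segment)

Parametrize and solve: t = -7/5, s = 4/5. At least one of these is outside [0, 1], so the segments do not intersect.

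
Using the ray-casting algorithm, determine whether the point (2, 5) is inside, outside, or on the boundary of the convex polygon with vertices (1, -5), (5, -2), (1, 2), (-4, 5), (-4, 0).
The point (2, 5) lies strictly outside the polygon

Cast a horizontal ray to the right from the query point and count how many polygon edges it crosses (each edge strictly once or zero times, handled with the usual half-open convention). 
Parity of crossings → even ⇒ outside.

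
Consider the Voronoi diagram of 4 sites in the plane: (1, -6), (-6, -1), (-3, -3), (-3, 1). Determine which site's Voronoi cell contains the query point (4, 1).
Nearest site = (-3, 1)

The Voronoi cell of site s contains exactly those query points closer to s than to any other site. Compute squared distances from q = (4, 1) to each site:
  (-3 − 4)² + (1 − 1)² = 49
  (1 − 4)² + (-6 − 1)² = 58
  (-3 − 4)² + (-3 − 1)² = 65
  (-6 − 4)² + (-1 − 1)² = 104
Minimum is attained by (-3, 1), so q lies in its Voronoi cell.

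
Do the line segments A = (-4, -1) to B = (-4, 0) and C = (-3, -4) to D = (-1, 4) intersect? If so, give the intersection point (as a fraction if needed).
No (intersection of containing lines falls outside at least one segment)

Parametrize and solve: t = -7, s = -1/2. At least one of these is outside [0, 1], so the segments do not intersect.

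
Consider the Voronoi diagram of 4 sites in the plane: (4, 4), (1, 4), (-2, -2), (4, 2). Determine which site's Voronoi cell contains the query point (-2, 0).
Nearest site = (-2, -2)

The Voronoi cell of site s contains exactly those query points closer to s than to any other site. Compute squared distances from q = (-2, 0) to each site:
  (-2 − -2)² + (-2 − 0)² = 4
  (1 − -2)² + (4 − 0)² = 25
  (4 − -2)² + (2 − 0)² = 40
  (4 − -2)² + (4 − 0)² = 52
Minimum is attained by (-2, -2), so q lies in its Voronoi cell.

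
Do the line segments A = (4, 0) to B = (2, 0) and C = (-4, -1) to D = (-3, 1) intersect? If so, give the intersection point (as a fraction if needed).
No (intersection of containing lines falls outside at least one segment)

Parametrize and solve: t = 15/4, s = 1/2. At least one of these is outside [0, 1], so the segments do not intersect.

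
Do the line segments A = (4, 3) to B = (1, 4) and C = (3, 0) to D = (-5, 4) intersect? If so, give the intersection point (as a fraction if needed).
No (intersection of containing lines falls outside at least one segment)

Parametrize and solve: t = 7, s = 5/2. At least one of these is outside [0, 1], so the segments do not intersect.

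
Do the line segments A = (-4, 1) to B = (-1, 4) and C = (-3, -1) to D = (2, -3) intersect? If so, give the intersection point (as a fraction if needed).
No (intersection of containing lines falls outside at least one segment)

Parametrize and solve: t = -8/21, s = -3/7. At least one of these is outside [0, 1], so the segments do not intersect.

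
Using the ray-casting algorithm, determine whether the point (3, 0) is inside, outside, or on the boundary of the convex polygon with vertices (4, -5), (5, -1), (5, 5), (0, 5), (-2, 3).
The point (3, 0) lies strictly inside the polygon

Cast a horizontal ray to the right from the query point and count how many polygon edges it crosses (each edge strictly once or zero times, handled with the usual half-open convention). 
Parity of crossings → odd ⇒ inside.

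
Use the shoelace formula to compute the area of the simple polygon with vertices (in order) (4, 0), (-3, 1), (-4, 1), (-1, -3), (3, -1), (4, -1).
Area = 33/2

Shoelace formula: Area = (1/2) |Σ_i (x_i · y_{i+1} − x_{i+1} · y_i)| (indices mod n). Compute each cross term:
  (4)(1) − (-3)(0) = 4
  (-3)(1) − (-4)(1) = 1
  (-4)(-3) − (-1)(1) = 13
  (-1)(-1) − (3)(-3) = 10
  (3)(-1) − (4)(-1) = 1
  (4)(0) − (4)(-1) = 4
Sum = 33, so (signed) Area = 33/2 = 33/2, |Area| = 33/2.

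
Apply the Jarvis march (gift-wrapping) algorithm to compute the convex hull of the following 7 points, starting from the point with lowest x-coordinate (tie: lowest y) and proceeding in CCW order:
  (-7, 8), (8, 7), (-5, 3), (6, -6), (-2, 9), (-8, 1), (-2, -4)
Hull (CCW) = [(-8, 1), (-2, -4), (6, -6), (8, 7), (-2, 9), (-7, 8)]

Jarvis march: at each step, from the current hull vertex p, select the next vertex q as the point such that every other point lies strictly to the left of (or on) the directed line p → q. (Equivalently: for every other point r, the cross product (q − p) × (r − p) ≥ 0.)
Starting point (lowest x, tie lowest y): (-8, 1). Wrap until returning to start. Resulting hull: (-8, 1), (-2, -4), (6, -6), (8, 7), (-2, 9), (-7, 8).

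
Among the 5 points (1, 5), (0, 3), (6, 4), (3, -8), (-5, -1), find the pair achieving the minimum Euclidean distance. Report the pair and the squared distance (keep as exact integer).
Pair = ((1, 5), (0, 3)); squared distance = 5

Compute all C(5, 2) = 10 pairwise squared distances (x_i − x_j)² + (y_i − y_j)². The minimum is 5, attained by the pair ((1, 5), (0, 3)).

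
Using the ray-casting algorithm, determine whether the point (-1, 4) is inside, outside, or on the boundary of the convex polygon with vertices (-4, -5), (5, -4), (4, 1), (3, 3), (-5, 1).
The point (-1, 4) lies strictly outside the polygon

Cast a horizontal ray to the right from the query point and count how many polygon edges it crosses (each edge strictly once or zero times, handled with the usual half-open convention). 
Parity of crossings → even ⇒ outside.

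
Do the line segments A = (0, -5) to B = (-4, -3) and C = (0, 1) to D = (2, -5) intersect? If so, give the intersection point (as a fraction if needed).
No (intersection of containing lines falls outside at least one segment)

Parametrize and solve: t = -3/5, s = 6/5. At least one of these is outside [0, 1], so the segments do not intersect.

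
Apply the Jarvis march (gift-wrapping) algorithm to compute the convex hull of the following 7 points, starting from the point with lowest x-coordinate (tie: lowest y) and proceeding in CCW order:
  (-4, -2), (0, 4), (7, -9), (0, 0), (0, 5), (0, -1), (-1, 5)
Hull (CCW) = [(-4, -2), (7, -9), (0, 5), (-1, 5)]

Jarvis march: at each step, from the current hull vertex p, select the next vertex q as the point such that every other point lies strictly to the left of (or on) the directed line p → q. (Equivalently: for every other point r, the cross product (q − p) × (r − p) ≥ 0.)
Starting point (lowest x, tie lowest y): (-4, -2). Wrap until returning to start. Resulting hull: (-4, -2), (7, -9), (0, 5), (-1, 5).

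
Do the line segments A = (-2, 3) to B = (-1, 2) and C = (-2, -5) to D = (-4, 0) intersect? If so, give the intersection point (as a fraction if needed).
No (intersection of containing lines falls outside at least one segment)

Parametrize and solve: t = -16/3, s = 8/3. At least one of these is outside [0, 1], so the segments do not intersect.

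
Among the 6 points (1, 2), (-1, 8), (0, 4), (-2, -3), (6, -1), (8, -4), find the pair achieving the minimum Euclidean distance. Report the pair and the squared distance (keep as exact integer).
Pair = ((1, 2), (0, 4)); squared distance = 5

Compute all C(6, 2) = 15 pairwise squared distances (x_i − x_j)² + (y_i − y_j)². The minimum is 5, attained by the pair ((1, 2), (0, 4)).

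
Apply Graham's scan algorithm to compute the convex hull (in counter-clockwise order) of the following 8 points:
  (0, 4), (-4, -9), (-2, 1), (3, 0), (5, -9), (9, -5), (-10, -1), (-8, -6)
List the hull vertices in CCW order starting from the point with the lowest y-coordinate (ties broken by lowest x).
Hull (CCW) = [(-4, -9), (5, -9), (9, -5), (0, 4), (-10, -1), (-8, -6)]

Graham scan procedure:
  1. Find the pivot p₀ = point with lowest y (tie → lowest x): (-4, -9).
  2. Sort the remaining points by polar angle around p₀.
  3. Walk through sorted points, maintaining a stack; pop the top while the last three entries make a non-left turn (cross product ≤ 0).
  4. Final stack is the convex hull in CCW order: (-4, -9), (5, -9), (9, -5), (0, 4), (-10, -1), (-8, -6).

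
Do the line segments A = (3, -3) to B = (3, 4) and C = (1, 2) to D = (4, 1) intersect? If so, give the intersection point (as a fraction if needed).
Yes; intersection at (3, 4/3) (t = 13/21 on AB, s = 2/3 on CD)

Parametrize AB as A + t(B − A) = (3 + 0 t, -3 + 7 t) and CD as C + s(D − C) = (1 + 3 s, 2 + -1 s). Solve the linear system for (t, s). Determinant = 21 ≠ 0, so a unique intersection of the containing lines exists. Solution: t = 13/21, s = 2/3 — both in [0, 1], so the segments cross. Intersection point: (3, 4/3).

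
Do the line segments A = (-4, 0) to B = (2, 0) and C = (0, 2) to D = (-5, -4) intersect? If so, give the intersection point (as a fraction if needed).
Yes; intersection at (-5/3, 0) (t = 7/18 on AB, s = 1/3 on CD)

Parametrize AB as A + t(B − A) = (-4 + 6 t, 0 + 0 t) and CD as C + s(D − C) = (0 + -5 s, 2 + -6 s). Solve the linear system for (t, s). Determinant = 36 ≠ 0, so a unique intersection of the containing lines exists. Solution: t = 7/18, s = 1/3 — both in [0, 1], so the segments cross. Intersection point: (-5/3, 0).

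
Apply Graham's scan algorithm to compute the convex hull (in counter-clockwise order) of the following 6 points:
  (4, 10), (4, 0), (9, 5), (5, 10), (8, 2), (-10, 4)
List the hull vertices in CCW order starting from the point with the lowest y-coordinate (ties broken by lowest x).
Hull (CCW) = [(4, 0), (8, 2), (9, 5), (5, 10), (4, 10), (-10, 4)]

Graham scan procedure:
  1. Find the pivot p₀ = point with lowest y (tie → lowest x): (4, 0).
  2. Sort the remaining points by polar angle around p₀.
  3. Walk through sorted points, maintaining a stack; pop the top while the last three entries make a non-left turn (cross product ≤ 0).
  4. Final stack is the convex hull in CCW order: (4, 0), (8, 2), (9, 5), (5, 10), (4, 10), (-10, 4).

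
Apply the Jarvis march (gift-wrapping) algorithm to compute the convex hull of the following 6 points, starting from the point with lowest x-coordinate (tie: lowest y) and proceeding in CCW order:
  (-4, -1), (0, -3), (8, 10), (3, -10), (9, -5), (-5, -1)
Hull (CCW) = [(-5, -1), (3, -10), (9, -5), (8, 10)]

Jarvis march: at each step, from the current hull vertex p, select the next vertex q as the point such that every other point lies strictly to the left of (or on) the directed line p → q. (Equivalently: for every other point r, the cross product (q − p) × (r − p) ≥ 0.)
Starting point (lowest x, tie lowest y): (-5, -1). Wrap until returning to start. Resulting hull: (-5, -1), (3, -10), (9, -5), (8, 10).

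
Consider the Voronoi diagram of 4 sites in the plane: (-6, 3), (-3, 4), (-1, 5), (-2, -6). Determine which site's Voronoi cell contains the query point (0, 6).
Nearest site = (-1, 5)

The Voronoi cell of site s contains exactly those query points closer to s than to any other site. Compute squared distances from q = (0, 6) to each site:
  (-1 − 0)² + (5 − 6)² = 2
  (-3 − 0)² + (4 − 6)² = 13
  (-6 − 0)² + (3 − 6)² = 45
  (-2 − 0)² + (-6 − 6)² = 148
Minimum is attained by (-1, 5), so q lies in its Voronoi cell.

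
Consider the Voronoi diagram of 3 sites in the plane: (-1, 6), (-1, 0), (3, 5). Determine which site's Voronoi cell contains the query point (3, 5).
Nearest site = (3, 5)

The Voronoi cell of site s contains exactly those query points closer to s than to any other site. Compute squared distances from q = (3, 5) to each site:
  (3 − 3)² + (5 − 5)² = 0
  (-1 − 3)² + (6 − 5)² = 17
  (-1 − 3)² + (0 − 5)² = 41
Minimum is attained by (3, 5), so q lies in its Voronoi cell.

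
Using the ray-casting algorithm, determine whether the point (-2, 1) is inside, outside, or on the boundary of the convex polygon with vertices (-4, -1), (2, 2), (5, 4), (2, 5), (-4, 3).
The point (-2, 1) lies strictly inside the polygon

Cast a horizontal ray to the right from the query point and count how many polygon edges it crosses (each edge strictly once or zero times, handled with the usual half-open convention). 
Parity of crossings → odd ⇒ inside.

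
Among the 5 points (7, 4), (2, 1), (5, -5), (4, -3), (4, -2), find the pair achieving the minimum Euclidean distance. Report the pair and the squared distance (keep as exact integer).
Pair = ((4, -3), (4, -2)); squared distance = 1

Compute all C(5, 2) = 10 pairwise squared distances (x_i − x_j)² + (y_i − y_j)². The minimum is 1, attained by the pair ((4, -3), (4, -2)).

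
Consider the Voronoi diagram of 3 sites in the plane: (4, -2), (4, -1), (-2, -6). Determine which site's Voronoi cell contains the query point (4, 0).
Nearest site = (4, -1)

The Voronoi cell of site s contains exactly those query points closer to s than to any other site. Compute squared distances from q = (4, 0) to each site:
  (4 − 4)² + (-1 − 0)² = 1
  (4 − 4)² + (-2 − 0)² = 4
  (-2 − 4)² + (-6 − 0)² = 72
Minimum is attained by (4, -1), so q lies in its Voronoi cell.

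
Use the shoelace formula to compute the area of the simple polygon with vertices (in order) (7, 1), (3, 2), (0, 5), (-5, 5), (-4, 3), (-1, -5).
Area = 113/2

Shoelace formula: Area = (1/2) |Σ_i (x_i · y_{i+1} − x_{i+1} · y_i)| (indices mod n). Compute each cross term:
  (7)(2) − (3)(1) = 11
  (3)(5) − (0)(2) = 15
  (0)(5) − (-5)(5) = 25
  (-5)(3) − (-4)(5) = 5
  (-4)(-5) − (-1)(3) = 23
  (-1)(1) − (7)(-5) = 34
Sum = 113, so (signed) Area = 113/2 = 113/2, |Area| = 113/2.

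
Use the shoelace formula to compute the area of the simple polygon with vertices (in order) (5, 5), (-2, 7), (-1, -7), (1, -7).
Area = 60

Shoelace formula: Area = (1/2) |Σ_i (x_i · y_{i+1} − x_{i+1} · y_i)| (indices mod n). Compute each cross term:
  (5)(7) − (-2)(5) = 45
  (-2)(-7) − (-1)(7) = 21
  (-1)(-7) − (1)(-7) = 14
  (1)(5) − (5)(-7) = 40
Sum = 120, so (signed) Area = 120/2 = 60, |Area| = 60.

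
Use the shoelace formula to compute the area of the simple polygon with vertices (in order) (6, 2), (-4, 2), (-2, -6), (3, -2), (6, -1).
Area = 97/2

Shoelace formula: Area = (1/2) |Σ_i (x_i · y_{i+1} − x_{i+1} · y_i)| (indices mod n). Compute each cross term:
  (6)(2) − (-4)(2) = 20
  (-4)(-6) − (-2)(2) = 28
  (-2)(-2) − (3)(-6) = 22
  (3)(-1) − (6)(-2) = 9
  (6)(2) − (6)(-1) = 18
Sum = 97, so (signed) Area = 97/2 = 97/2, |Area| = 97/2.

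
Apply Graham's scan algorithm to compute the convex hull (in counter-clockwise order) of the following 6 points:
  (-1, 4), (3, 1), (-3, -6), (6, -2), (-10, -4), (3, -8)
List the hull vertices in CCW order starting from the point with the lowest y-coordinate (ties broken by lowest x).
Hull (CCW) = [(3, -8), (6, -2), (3, 1), (-1, 4), (-10, -4)]

Graham scan procedure:
  1. Find the pivot p₀ = point with lowest y (tie → lowest x): (3, -8).
  2. Sort the remaining points by polar angle around p₀.
  3. Walk through sorted points, maintaining a stack; pop the top while the last three entries make a non-left turn (cross product ≤ 0).
  4. Final stack is the convex hull in CCW order: (3, -8), (6, -2), (3, 1), (-1, 4), (-10, -4).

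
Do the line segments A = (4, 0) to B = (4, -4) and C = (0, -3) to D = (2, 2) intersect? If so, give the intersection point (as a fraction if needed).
No (intersection of containing lines falls outside at least one segment)

Parametrize and solve: t = -7/4, s = 2. At least one of these is outside [0, 1], so the segments do not intersect.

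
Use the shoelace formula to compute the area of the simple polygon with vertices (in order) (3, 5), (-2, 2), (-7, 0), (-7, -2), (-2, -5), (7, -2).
Area = 155/2

Shoelace formula: Area = (1/2) |Σ_i (x_i · y_{i+1} − x_{i+1} · y_i)| (indices mod n). Compute each cross term:
  (3)(2) − (-2)(5) = 16
  (-2)(0) − (-7)(2) = 14
  (-7)(-2) − (-7)(0) = 14
  (-7)(-5) − (-2)(-2) = 31
  (-2)(-2) − (7)(-5) = 39
  (7)(5) − (3)(-2) = 41
Sum = 155, so (signed) Area = 155/2 = 155/2, |Area| = 155/2.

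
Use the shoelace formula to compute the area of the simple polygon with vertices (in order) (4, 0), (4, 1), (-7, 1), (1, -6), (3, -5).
Area = 89/2

Shoelace formula: Area = (1/2) |Σ_i (x_i · y_{i+1} − x_{i+1} · y_i)| (indices mod n). Compute each cross term:
  (4)(1) − (4)(0) = 4
  (4)(1) − (-7)(1) = 11
  (-7)(-6) − (1)(1) = 41
  (1)(-5) − (3)(-6) = 13
  (3)(0) − (4)(-5) = 20
Sum = 89, so (signed) Area = 89/2 = 89/2, |Area| = 89/2.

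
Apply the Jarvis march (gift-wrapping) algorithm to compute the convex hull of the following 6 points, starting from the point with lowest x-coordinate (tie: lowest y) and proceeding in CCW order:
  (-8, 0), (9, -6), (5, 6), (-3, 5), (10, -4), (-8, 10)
Hull (CCW) = [(-8, 0), (9, -6), (10, -4), (5, 6), (-8, 10)]

Jarvis march: at each step, from the current hull vertex p, select the next vertex q as the point such that every other point lies strictly to the left of (or on) the directed line p → q. (Equivalently: for every other point r, the cross product (q − p) × (r − p) ≥ 0.)
Starting point (lowest x, tie lowest y): (-8, 0). Wrap until returning to start. Resulting hull: (-8, 0), (9, -6), (10, -4), (5, 6), (-8, 10).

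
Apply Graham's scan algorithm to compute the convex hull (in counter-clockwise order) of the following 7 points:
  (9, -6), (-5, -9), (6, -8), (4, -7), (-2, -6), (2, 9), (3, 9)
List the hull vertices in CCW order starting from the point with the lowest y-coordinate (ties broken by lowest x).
Hull (CCW) = [(-5, -9), (6, -8), (9, -6), (3, 9), (2, 9)]

Graham scan procedure:
  1. Find the pivot p₀ = point with lowest y (tie → lowest x): (-5, -9).
  2. Sort the remaining points by polar angle around p₀.
  3. Walk through sorted points, maintaining a stack; pop the top while the last three entries make a non-left turn (cross product ≤ 0).
  4. Final stack is the convex hull in CCW order: (-5, -9), (6, -8), (9, -6), (3, 9), (2, 9).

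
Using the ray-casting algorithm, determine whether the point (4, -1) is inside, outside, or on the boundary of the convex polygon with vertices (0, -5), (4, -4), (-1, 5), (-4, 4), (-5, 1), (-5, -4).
The point (4, -1) lies strictly outside the polygon

Cast a horizontal ray to the right from the query point and count how many polygon edges it crosses (each edge strictly once or zero times, handled with the usual half-open convention). 
Parity of crossings → even ⇒ outside.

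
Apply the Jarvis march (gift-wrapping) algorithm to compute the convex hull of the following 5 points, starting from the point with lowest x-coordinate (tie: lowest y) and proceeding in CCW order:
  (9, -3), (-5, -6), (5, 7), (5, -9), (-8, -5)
Hull (CCW) = [(-8, -5), (-5, -6), (5, -9), (9, -3), (5, 7)]

Jarvis march: at each step, from the current hull vertex p, select the next vertex q as the point such that every other point lies strictly to the left of (or on) the directed line p → q. (Equivalently: for every other point r, the cross product (q − p) × (r − p) ≥ 0.)
Starting point (lowest x, tie lowest y): (-8, -5). Wrap until returning to start. Resulting hull: (-8, -5), (-5, -6), (5, -9), (9, -3), (5, 7).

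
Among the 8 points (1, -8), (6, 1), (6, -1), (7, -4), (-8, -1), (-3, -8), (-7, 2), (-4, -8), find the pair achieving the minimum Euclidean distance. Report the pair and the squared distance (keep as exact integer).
Pair = ((-3, -8), (-4, -8)); squared distance = 1

Compute all C(8, 2) = 28 pairwise squared distances (x_i − x_j)² + (y_i − y_j)². The minimum is 1, attained by the pair ((-3, -8), (-4, -8)).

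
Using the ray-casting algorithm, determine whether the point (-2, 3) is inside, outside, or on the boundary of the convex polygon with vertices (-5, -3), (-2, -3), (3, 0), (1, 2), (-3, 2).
The point (-2, 3) lies strictly outside the polygon

Cast a horizontal ray to the right from the query point and count how many polygon edges it crosses (each edge strictly once or zero times, handled with the usual half-open convention). 
Parity of crossings → even ⇒ outside.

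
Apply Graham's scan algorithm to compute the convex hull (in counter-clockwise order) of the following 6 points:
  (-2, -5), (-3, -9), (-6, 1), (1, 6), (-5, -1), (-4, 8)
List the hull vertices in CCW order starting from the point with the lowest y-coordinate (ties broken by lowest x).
Hull (CCW) = [(-3, -9), (1, 6), (-4, 8), (-6, 1)]

Graham scan procedure:
  1. Find the pivot p₀ = point with lowest y (tie → lowest x): (-3, -9).
  2. Sort the remaining points by polar angle around p₀.
  3. Walk through sorted points, maintaining a stack; pop the top while the last three entries make a non-left turn (cross product ≤ 0).
  4. Final stack is the convex hull in CCW order: (-3, -9), (1, 6), (-4, 8), (-6, 1).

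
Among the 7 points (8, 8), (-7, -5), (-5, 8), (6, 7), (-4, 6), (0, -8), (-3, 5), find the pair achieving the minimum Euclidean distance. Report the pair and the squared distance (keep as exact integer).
Pair = ((-4, 6), (-3, 5)); squared distance = 2

Compute all C(7, 2) = 21 pairwise squared distances (x_i − x_j)² + (y_i − y_j)². The minimum is 2, attained by the pair ((-4, 6), (-3, 5)).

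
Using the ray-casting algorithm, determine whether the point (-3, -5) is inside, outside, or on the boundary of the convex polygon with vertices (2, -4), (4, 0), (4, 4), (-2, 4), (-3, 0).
The point (-3, -5) lies strictly outside the polygon

Cast a horizontal ray to the right from the query point and count how many polygon edges it crosses (each edge strictly once or zero times, handled with the usual half-open convention). 
Parity of crossings → even ⇒ outside.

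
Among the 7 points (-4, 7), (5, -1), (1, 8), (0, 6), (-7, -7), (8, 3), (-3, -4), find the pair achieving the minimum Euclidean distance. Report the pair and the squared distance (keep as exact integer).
Pair = ((1, 8), (0, 6)); squared distance = 5

Compute all C(7, 2) = 21 pairwise squared distances (x_i − x_j)² + (y_i − y_j)². The minimum is 5, attained by the pair ((1, 8), (0, 6)).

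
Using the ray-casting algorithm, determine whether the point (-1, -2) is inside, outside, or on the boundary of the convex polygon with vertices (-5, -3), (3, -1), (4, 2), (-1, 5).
The point (-1, -2) lies on the polygon boundary

Boundary check: the query satisfies the collinearity and bounding-box conditions for some polygon edge, so it lies exactly on the boundary.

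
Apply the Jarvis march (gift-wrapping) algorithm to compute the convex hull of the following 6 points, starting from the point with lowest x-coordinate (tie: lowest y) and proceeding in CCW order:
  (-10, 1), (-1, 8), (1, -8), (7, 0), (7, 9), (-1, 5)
Hull (CCW) = [(-10, 1), (1, -8), (7, 0), (7, 9), (-1, 8)]

Jarvis march: at each step, from the current hull vertex p, select the next vertex q as the point such that every other point lies strictly to the left of (or on) the directed line p → q. (Equivalently: for every other point r, the cross product (q − p) × (r − p) ≥ 0.)
Starting point (lowest x, tie lowest y): (-10, 1). Wrap until returning to start. Resulting hull: (-10, 1), (1, -8), (7, 0), (7, 9), (-1, 8).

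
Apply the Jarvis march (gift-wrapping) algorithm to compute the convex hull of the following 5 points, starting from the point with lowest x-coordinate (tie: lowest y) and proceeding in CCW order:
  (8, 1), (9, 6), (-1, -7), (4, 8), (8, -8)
Hull (CCW) = [(-1, -7), (8, -8), (9, 6), (4, 8)]

Jarvis march: at each step, from the current hull vertex p, select the next vertex q as the point such that every other point lies strictly to the left of (or on) the directed line p → q. (Equivalently: for every other point r, the cross product (q − p) × (r − p) ≥ 0.)
Starting point (lowest x, tie lowest y): (-1, -7). Wrap until returning to start. Resulting hull: (-1, -7), (8, -8), (9, 6), (4, 8).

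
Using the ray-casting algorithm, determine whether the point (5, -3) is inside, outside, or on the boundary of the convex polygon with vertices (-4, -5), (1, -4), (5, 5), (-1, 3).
The point (5, -3) lies strictly outside the polygon

Cast a horizontal ray to the right from the query point and count how many polygon edges it crosses (each edge strictly once or zero times, handled with the usual half-open convention). 
Parity of crossings → even ⇒ outside.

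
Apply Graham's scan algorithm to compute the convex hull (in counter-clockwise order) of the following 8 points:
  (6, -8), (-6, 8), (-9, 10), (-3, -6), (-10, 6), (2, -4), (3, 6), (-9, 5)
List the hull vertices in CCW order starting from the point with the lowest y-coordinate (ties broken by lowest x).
Hull (CCW) = [(6, -8), (3, 6), (-9, 10), (-10, 6), (-3, -6)]

Graham scan procedure:
  1. Find the pivot p₀ = point with lowest y (tie → lowest x): (6, -8).
  2. Sort the remaining points by polar angle around p₀.
  3. Walk through sorted points, maintaining a stack; pop the top while the last three entries make a non-left turn (cross product ≤ 0).
  4. Final stack is the convex hull in CCW order: (6, -8), (3, 6), (-9, 10), (-10, 6), (-3, -6).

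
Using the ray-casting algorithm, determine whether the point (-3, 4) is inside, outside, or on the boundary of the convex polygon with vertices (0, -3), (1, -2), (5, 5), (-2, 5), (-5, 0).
The point (-3, 4) lies strictly outside the polygon

Cast a horizontal ray to the right from the query point and count how many polygon edges it crosses (each edge strictly once or zero times, handled with the usual half-open convention). 
Parity of crossings → even ⇒ outside.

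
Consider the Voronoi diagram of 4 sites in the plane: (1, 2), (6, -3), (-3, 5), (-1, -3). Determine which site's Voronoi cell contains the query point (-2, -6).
Nearest site = (-1, -3)

The Voronoi cell of site s contains exactly those query points closer to s than to any other site. Compute squared distances from q = (-2, -6) to each site:
  (-1 − -2)² + (-3 − -6)² = 10
  (1 − -2)² + (2 − -6)² = 73
  (6 − -2)² + (-3 − -6)² = 73
  (-3 − -2)² + (5 − -6)² = 122
Minimum is attained by (-1, -3), so q lies in its Voronoi cell.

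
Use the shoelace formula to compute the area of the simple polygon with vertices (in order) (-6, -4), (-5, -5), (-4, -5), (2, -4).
Area = 9/2

Shoelace formula: Area = (1/2) |Σ_i (x_i · y_{i+1} − x_{i+1} · y_i)| (indices mod n). Compute each cross term:
  (-6)(-5) − (-5)(-4) = 10
  (-5)(-5) − (-4)(-5) = 5
  (-4)(-4) − (2)(-5) = 26
  (2)(-4) − (-6)(-4) = -32
Sum = 9, so (signed) Area = 9/2 = 9/2, |Area| = 9/2.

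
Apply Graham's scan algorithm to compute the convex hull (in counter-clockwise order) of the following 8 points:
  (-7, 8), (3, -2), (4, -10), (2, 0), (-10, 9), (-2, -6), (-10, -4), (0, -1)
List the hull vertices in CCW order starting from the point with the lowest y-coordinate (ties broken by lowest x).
Hull (CCW) = [(4, -10), (3, -2), (2, 0), (-7, 8), (-10, 9), (-10, -4)]

Graham scan procedure:
  1. Find the pivot p₀ = point with lowest y (tie → lowest x): (4, -10).
  2. Sort the remaining points by polar angle around p₀.
  3. Walk through sorted points, maintaining a stack; pop the top while the last three entries make a non-left turn (cross product ≤ 0).
  4. Final stack is the convex hull in CCW order: (4, -10), (3, -2), (2, 0), (-7, 8), (-10, 9), (-10, -4).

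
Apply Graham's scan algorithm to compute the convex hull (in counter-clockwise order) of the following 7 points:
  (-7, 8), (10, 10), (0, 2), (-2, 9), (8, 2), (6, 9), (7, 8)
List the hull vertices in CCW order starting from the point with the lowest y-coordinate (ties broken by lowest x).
Hull (CCW) = [(0, 2), (8, 2), (10, 10), (-2, 9), (-7, 8)]

Graham scan procedure:
  1. Find the pivot p₀ = point with lowest y (tie → lowest x): (0, 2).
  2. Sort the remaining points by polar angle around p₀.
  3. Walk through sorted points, maintaining a stack; pop the top while the last three entries make a non-left turn (cross product ≤ 0).
  4. Final stack is the convex hull in CCW order: (0, 2), (8, 2), (10, 10), (-2, 9), (-7, 8).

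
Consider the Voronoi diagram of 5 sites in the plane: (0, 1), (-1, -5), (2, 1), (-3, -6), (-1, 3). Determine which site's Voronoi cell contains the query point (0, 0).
Nearest site = (0, 1)

The Voronoi cell of site s contains exactly those query points closer to s than to any other site. Compute squared distances from q = (0, 0) to each site:
  (0 − 0)² + (1 − 0)² = 1
  (2 − 0)² + (1 − 0)² = 5
  (-1 − 0)² + (3 − 0)² = 10
  (-1 − 0)² + (-5 − 0)² = 26
  (-3 − 0)² + (-6 − 0)² = 45
Minimum is attained by (0, 1), so q lies in its Voronoi cell.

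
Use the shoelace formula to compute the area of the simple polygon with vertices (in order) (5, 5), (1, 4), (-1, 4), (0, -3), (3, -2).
Area = 30

Shoelace formula: Area = (1/2) |Σ_i (x_i · y_{i+1} − x_{i+1} · y_i)| (indices mod n). Compute each cross term:
  (5)(4) − (1)(5) = 15
  (1)(4) − (-1)(4) = 8
  (-1)(-3) − (0)(4) = 3
  (0)(-2) − (3)(-3) = 9
  (3)(5) − (5)(-2) = 25
Sum = 60, so (signed) Area = 60/2 = 30, |Area| = 30.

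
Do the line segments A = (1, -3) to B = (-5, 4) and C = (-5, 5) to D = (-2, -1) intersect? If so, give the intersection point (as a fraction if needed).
Yes; intersection at (-19/5, 13/5) (t = 4/5 on AB, s = 2/5 on CD)

Parametrize AB as A + t(B − A) = (1 + -6 t, -3 + 7 t) and CD as C + s(D − C) = (-5 + 3 s, 5 + -6 s). Solve the linear system for (t, s). Determinant = -15 ≠ 0, so a unique intersection of the containing lines exists. Solution: t = 4/5, s = 2/5 — both in [0, 1], so the segments cross. Intersection point: (-19/5, 13/5).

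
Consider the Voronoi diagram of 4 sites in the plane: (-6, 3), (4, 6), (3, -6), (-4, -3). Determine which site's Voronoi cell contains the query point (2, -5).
Nearest site = (3, -6)

The Voronoi cell of site s contains exactly those query points closer to s than to any other site. Compute squared distances from q = (2, -5) to each site:
  (3 − 2)² + (-6 − -5)² = 2
  (-4 − 2)² + (-3 − -5)² = 40
  (4 − 2)² + (6 − -5)² = 125
  (-6 − 2)² + (3 − -5)² = 128
Minimum is attained by (3, -6), so q lies in its Voronoi cell.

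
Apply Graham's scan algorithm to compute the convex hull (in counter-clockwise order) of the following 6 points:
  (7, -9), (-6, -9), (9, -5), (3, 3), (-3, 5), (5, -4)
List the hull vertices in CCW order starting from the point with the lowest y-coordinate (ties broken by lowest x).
Hull (CCW) = [(-6, -9), (7, -9), (9, -5), (3, 3), (-3, 5)]

Graham scan procedure:
  1. Find the pivot p₀ = point with lowest y (tie → lowest x): (-6, -9).
  2. Sort the remaining points by polar angle around p₀.
  3. Walk through sorted points, maintaining a stack; pop the top while the last three entries make a non-left turn (cross product ≤ 0).
  4. Final stack is the convex hull in CCW order: (-6, -9), (7, -9), (9, -5), (3, 3), (-3, 5).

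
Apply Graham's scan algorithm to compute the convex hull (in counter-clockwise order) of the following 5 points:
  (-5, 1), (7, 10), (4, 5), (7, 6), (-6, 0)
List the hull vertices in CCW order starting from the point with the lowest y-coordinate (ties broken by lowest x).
Hull (CCW) = [(-6, 0), (7, 6), (7, 10), (-5, 1)]

Graham scan procedure:
  1. Find the pivot p₀ = point with lowest y (tie → lowest x): (-6, 0).
  2. Sort the remaining points by polar angle around p₀.
  3. Walk through sorted points, maintaining a stack; pop the top while the last three entries make a non-left turn (cross product ≤ 0).
  4. Final stack is the convex hull in CCW order: (-6, 0), (7, 6), (7, 10), (-5, 1).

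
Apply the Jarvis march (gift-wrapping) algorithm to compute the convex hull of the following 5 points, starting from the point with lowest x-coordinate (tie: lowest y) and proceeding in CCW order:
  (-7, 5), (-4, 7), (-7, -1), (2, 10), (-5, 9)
Hull (CCW) = [(-7, -1), (2, 10), (-5, 9), (-7, 5)]

Jarvis march: at each step, from the current hull vertex p, select the next vertex q as the point such that every other point lies strictly to the left of (or on) the directed line p → q. (Equivalently: for every other point r, the cross product (q − p) × (r − p) ≥ 0.)
Starting point (lowest x, tie lowest y): (-7, -1). Wrap until returning to start. Resulting hull: (-7, -1), (2, 10), (-5, 9), (-7, 5).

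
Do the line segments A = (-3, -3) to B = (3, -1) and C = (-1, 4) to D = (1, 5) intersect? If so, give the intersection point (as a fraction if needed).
No (intersection of containing lines falls outside at least one segment)

Parametrize and solve: t = -6, s = -19. At least one of these is outside [0, 1], so the segments do not intersect.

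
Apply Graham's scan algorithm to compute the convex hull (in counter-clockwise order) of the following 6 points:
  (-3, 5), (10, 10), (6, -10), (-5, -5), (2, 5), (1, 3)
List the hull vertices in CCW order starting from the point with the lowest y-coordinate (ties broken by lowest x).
Hull (CCW) = [(6, -10), (10, 10), (-3, 5), (-5, -5)]

Graham scan procedure:
  1. Find the pivot p₀ = point with lowest y (tie → lowest x): (6, -10).
  2. Sort the remaining points by polar angle around p₀.
  3. Walk through sorted points, maintaining a stack; pop the top while the last three entries make a non-left turn (cross product ≤ 0).
  4. Final stack is the convex hull in CCW order: (6, -10), (10, 10), (-3, 5), (-5, -5).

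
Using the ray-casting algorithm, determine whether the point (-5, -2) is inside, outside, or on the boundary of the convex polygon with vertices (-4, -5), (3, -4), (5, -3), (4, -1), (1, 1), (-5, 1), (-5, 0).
The point (-5, -2) lies strictly outside the polygon

Cast a horizontal ray to the right from the query point and count how many polygon edges it crosses (each edge strictly once or zero times, handled with the usual half-open convention). 
Parity of crossings → even ⇒ outside.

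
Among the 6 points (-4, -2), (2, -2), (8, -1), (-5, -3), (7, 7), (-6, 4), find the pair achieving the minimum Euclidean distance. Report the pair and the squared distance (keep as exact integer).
Pair = ((-4, -2), (-5, -3)); squared distance = 2

Compute all C(6, 2) = 15 pairwise squared distances (x_i − x_j)² + (y_i − y_j)². The minimum is 2, attained by the pair ((-4, -2), (-5, -3)).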